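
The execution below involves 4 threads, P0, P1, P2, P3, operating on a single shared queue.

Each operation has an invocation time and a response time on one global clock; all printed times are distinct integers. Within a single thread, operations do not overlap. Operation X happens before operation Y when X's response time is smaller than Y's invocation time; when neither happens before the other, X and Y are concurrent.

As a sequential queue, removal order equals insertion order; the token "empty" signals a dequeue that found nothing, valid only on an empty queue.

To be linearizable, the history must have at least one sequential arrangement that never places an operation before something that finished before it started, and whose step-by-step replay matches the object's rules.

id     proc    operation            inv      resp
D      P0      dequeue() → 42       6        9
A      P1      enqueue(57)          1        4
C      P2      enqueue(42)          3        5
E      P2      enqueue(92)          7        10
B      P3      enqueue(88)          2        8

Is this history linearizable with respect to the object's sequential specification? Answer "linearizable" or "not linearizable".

linearizable

a witness: C, A, B, D, E
step 1: C enqueue(42) — queue <42>
step 2: A enqueue(57) — queue <42,57>
step 3: B enqueue(88) — queue <42,57,88>
step 4: D dequeue() → 42 — queue <57,88>
step 5: E enqueue(92) — queue <57,88,92>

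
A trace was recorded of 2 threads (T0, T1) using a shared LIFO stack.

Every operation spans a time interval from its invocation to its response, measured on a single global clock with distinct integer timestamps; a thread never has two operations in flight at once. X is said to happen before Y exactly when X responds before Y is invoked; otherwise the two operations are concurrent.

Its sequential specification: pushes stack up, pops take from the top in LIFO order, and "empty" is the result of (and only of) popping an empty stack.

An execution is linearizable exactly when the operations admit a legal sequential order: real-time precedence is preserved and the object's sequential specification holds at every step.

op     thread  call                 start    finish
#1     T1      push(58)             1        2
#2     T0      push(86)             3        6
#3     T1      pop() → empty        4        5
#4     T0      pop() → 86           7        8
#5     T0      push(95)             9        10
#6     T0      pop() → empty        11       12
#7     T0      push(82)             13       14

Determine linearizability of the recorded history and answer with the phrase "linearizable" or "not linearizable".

not linearizable

events 1..4 are fine; event 5 — the response of #3 at time 5 — makes the prefix non-linearizable
exactly one order of the 2 completed ops respects real time; the LIFO stack replay fails
no completion choice of the 1 pending operation (#2) rescues it — every subset was tried
one such order, #1, #3 (pending dropped), breaks at step 2 where #3 pop() → empty is illegal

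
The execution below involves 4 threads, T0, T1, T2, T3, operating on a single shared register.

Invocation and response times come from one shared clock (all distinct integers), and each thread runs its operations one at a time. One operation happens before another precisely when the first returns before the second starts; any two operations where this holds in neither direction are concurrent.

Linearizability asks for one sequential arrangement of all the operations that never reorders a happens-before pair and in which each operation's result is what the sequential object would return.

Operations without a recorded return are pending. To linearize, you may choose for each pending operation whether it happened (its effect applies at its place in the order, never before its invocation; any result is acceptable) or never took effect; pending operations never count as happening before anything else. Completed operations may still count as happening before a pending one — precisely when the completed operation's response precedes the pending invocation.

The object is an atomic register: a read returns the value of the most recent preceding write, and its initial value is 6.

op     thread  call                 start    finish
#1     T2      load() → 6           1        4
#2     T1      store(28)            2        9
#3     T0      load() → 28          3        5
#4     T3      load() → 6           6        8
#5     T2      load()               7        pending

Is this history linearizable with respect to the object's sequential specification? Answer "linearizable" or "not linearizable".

not linearizable

cut after 7 events: linearizable; cut after 8 events (#4 responds, time 8): not linearizable
the 3 completed operations admit 2 real-time orders; each fails the register replay
include/drop combinations of the 2 pending operations (#2, #5) were all tried; none helps
sample order #1, #3, #4 (pending dropped) stalls at step 2 — #3 load() → 28 has no legal effect
sample order #3, #1, #4 (pending dropped) stalls at step 1 — #3 load() → 28 has no legal effect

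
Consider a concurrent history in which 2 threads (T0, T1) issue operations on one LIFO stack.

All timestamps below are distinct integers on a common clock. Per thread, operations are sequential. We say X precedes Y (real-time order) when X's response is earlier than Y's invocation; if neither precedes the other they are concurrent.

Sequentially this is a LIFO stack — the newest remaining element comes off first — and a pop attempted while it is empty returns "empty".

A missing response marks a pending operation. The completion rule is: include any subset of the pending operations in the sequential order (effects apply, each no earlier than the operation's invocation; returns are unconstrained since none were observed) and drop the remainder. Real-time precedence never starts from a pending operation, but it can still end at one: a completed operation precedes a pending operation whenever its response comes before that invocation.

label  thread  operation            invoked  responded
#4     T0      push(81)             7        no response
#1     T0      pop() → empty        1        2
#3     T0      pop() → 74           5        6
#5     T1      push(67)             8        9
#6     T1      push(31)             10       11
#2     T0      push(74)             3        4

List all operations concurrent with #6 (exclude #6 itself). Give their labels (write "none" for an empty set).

#6 runs from 10 to 11; window-overlapping ops are concurrent
#1 [1,2]: before
#2 [3,4]: before
#3 [5,6]: before
#4 [7,…): concurrent
#5 [8,9]: before

#4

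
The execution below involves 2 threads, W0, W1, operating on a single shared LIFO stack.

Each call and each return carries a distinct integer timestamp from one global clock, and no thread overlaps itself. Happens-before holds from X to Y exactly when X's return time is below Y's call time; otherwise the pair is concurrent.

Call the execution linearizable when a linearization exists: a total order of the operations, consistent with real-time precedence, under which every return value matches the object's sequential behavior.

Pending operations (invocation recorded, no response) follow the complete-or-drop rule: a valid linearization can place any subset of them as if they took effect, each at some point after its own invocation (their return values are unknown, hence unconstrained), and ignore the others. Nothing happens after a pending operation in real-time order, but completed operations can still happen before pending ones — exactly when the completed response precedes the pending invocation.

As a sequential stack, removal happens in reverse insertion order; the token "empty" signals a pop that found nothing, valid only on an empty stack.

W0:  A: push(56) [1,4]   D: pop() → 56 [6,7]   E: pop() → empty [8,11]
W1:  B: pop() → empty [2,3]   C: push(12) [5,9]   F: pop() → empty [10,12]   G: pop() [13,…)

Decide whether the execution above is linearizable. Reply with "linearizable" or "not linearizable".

prefix check: 1..11 passes, 1..12 fails once F's time-12 response joins
10 orders of the 6 completed LIFO stack ops respect real time; none is legal
for example A, B, C, D, E, F fails at step 2: B pop() → empty is not legal there
for example A, B, C, D, F, E fails at step 2: B pop() → empty is not legal there

not linearizable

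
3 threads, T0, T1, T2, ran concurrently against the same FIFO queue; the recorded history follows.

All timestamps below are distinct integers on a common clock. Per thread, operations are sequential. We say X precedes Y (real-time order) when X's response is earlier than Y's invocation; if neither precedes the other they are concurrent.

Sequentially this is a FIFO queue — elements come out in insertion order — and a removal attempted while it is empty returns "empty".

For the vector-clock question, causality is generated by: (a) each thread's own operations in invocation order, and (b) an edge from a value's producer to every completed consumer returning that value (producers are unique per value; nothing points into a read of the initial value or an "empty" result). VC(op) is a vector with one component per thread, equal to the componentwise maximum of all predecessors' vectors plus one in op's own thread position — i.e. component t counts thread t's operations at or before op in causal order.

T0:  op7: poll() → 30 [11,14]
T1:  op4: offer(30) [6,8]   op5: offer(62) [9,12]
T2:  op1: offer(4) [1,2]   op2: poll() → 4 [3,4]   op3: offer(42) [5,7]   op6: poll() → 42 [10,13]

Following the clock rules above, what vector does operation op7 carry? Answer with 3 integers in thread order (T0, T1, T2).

invoked at 1, op1 has no predecessors; its own T2 bump gives (0, 0, 1)
invoked at 6, op4 has no predecessors; its own T1 bump gives (0, 1, 0)
VC(op2, invoked at 3): max of VC(op1)=(0, 0, 1), then +1 on thread T2 → (0, 0, 2)
VC(op5, invoked at 9): max of VC(op4)=(0, 1, 0), then +1 on thread T1 → (0, 2, 0)
VC(op7, invoked at 11): max of VC(op4)=(0, 1, 0), then +1 on thread T0 → (1, 1, 0)
VC(op3, invoked at 5): max of VC(op2)=(0, 0, 2), then +1 on thread T2 → (0, 0, 3)
VC(op6, invoked at 10): max of VC(op3)=(0, 0, 3), then +1 on thread T2 → (0, 0, 4)
target: VC(op7) = (1, 1, 0)

(1, 1, 0)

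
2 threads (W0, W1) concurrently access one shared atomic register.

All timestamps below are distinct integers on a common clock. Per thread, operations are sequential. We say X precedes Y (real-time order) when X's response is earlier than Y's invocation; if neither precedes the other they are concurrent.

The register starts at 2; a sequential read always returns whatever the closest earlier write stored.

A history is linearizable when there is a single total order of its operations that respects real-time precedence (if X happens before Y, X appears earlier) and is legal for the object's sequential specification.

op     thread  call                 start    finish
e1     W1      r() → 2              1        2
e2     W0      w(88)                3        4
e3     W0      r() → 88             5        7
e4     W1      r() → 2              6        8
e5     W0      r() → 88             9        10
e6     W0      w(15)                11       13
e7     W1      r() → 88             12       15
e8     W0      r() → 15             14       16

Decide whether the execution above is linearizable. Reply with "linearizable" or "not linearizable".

not linearizable

events 1..7 are fine; event 8 — the response of e4 at time 8 — makes the prefix non-linearizable
checked exhaustively: 2 real-time-consistent orders of 4 completed operations, zero legal atomic register replays
take e1, e2, e3, e4: step 4 already fails, because e4 r() → 2 cannot occur there
take e1, e2, e4, e3: step 3 already fails, because e4 r() → 2 cannot occur there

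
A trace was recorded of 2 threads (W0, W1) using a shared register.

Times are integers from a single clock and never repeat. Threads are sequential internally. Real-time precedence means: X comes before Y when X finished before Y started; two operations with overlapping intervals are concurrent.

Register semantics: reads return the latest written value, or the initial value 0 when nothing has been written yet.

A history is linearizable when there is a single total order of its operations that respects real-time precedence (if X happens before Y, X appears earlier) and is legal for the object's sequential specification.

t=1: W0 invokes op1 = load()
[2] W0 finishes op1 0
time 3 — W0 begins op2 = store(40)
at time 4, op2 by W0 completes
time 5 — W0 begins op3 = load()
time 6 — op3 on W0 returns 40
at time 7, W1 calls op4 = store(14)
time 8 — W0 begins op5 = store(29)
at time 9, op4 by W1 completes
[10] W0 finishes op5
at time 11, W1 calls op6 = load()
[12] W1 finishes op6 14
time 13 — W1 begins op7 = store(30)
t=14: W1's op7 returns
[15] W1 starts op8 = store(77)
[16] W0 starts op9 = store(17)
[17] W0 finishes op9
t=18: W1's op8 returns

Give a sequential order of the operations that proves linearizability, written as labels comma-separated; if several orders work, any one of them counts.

1. op1 load() → 0, leaving value 0
2. op2 store(40), leaving value 40
3. op3 load() → 40, leaving value 40
4. op5 store(29), leaving value 29
5. op4 store(14), leaving value 14
6. op6 load() → 14, leaving value 14
7. op7 store(30), leaving value 30
8. op8 store(77), leaving value 77
9. op9 store(17), leaving value 17

op1, op2, op3, op5, op4, op6, op7, op8, op9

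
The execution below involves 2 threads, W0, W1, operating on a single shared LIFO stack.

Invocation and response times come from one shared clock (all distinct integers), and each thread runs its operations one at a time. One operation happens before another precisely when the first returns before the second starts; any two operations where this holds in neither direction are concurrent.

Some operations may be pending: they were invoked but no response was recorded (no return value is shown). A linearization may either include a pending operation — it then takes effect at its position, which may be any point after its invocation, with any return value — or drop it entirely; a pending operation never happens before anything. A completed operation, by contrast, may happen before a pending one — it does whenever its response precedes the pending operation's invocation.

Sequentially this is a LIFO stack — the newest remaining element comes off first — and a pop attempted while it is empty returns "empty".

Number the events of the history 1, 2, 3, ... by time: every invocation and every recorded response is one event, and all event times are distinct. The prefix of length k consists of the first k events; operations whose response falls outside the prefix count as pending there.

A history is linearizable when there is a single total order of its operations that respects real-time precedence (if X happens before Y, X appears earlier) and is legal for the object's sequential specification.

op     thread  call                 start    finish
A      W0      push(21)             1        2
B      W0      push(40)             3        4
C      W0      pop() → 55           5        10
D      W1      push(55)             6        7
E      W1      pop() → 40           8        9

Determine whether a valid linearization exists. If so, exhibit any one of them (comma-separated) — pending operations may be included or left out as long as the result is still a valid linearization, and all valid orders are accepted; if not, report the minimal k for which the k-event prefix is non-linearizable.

linearizable — witness: A, B, D, C, E

1. A push(21), leaving stack <21>
2. B push(40), leaving stack <21,40>
3. D push(55), leaving stack <21,40,55>
4. C pop() → 55, leaving stack <21,40>
5. E pop() → 40, leaving stack <21>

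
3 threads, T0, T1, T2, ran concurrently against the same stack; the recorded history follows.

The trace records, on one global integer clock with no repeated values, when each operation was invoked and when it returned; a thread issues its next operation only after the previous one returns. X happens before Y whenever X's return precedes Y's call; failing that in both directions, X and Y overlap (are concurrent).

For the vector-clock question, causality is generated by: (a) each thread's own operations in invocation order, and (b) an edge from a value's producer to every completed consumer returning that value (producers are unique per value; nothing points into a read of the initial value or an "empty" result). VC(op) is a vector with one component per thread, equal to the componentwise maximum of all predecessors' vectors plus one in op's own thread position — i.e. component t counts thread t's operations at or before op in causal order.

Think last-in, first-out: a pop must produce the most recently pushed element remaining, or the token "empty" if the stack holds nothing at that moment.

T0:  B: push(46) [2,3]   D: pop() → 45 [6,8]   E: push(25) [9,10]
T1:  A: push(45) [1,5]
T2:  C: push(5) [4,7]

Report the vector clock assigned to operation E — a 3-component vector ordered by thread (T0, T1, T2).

(3, 1, 0)

C (invocation 4): nothing precedes it; T2's component alone gives (0, 0, 1)
A (invocation 1): nothing precedes it; T1's component alone gives (0, 1, 0)
B (invocation 2): nothing precedes it; T0's component alone gives (1, 0, 0)
merge at D (invoked 6): VC(A)=(0, 1, 0), VC(B)=(1, 0, 0), own-thread bump on T0 → (2, 1, 0)
merge at E (invoked 9): VC(D)=(2, 1, 0), own-thread bump on T0 → (3, 1, 0)
target: VC(E) = (3, 1, 0)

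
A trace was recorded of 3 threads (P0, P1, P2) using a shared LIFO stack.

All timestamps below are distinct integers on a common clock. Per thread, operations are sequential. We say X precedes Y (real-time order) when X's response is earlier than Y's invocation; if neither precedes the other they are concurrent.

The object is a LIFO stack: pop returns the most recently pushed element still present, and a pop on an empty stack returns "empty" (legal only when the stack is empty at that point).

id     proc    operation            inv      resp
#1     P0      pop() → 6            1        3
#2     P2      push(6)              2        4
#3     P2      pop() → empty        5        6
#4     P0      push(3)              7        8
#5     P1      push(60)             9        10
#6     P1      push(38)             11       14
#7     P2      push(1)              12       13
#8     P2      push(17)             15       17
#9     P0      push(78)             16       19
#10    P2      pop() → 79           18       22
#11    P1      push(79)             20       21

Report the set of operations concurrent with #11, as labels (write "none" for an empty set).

#10

#11 spans [20,21]: anything still running between times 20 and 21 counts as concurrent
#1 [1,3]: before
#2 [2,4]: before
#3 [5,6]: before
#4 [7,8]: before
#5 [9,10]: before
#6 [11,14]: before
#7 [12,13]: before
#8 [15,17]: before
#9 [16,19]: before
#10 [18,22]: concurrent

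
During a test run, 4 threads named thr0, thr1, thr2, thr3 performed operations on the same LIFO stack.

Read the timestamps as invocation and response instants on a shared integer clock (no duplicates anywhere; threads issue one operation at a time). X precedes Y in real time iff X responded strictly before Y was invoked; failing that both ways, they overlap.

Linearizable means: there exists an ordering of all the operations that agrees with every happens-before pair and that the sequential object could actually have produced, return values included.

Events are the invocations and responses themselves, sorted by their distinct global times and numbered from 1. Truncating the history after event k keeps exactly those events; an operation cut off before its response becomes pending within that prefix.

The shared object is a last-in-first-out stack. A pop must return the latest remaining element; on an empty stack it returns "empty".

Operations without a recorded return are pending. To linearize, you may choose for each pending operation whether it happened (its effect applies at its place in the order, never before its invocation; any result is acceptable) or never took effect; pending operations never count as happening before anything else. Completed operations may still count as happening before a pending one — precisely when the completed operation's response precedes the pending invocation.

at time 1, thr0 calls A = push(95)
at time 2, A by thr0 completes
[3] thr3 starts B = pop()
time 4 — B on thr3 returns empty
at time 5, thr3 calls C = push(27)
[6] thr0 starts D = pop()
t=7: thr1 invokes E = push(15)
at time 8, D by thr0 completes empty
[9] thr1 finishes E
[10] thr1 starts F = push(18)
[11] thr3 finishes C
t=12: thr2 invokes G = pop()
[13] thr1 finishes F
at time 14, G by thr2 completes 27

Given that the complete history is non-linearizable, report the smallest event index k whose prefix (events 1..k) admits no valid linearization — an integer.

one valid order for events 1..3 is A:
step 1: A push(95) — stack <95>
include event 4 — B responding at 4 — and every candidate order breaks
one such order, A, B, breaks at step 2 where B pop() → empty is illegal

4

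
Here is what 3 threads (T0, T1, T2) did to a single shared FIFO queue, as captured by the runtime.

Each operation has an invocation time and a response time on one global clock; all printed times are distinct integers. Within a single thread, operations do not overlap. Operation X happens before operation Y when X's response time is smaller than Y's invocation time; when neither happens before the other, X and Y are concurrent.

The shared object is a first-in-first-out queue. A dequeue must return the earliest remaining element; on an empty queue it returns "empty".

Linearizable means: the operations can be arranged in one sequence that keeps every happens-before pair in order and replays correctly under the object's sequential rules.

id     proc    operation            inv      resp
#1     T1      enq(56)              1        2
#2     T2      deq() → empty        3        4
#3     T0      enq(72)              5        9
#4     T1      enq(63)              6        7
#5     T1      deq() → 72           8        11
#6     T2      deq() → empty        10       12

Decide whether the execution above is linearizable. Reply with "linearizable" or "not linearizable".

prefix check: 1..3 passes, 1..4 fails once #2's time-4 response joins
one real-time candidate order over the 2 completed operations — the FIFO queue replay rejects it
sample order #1, #2 stalls at step 2 — #2 deq() → empty has no legal effect

not linearizable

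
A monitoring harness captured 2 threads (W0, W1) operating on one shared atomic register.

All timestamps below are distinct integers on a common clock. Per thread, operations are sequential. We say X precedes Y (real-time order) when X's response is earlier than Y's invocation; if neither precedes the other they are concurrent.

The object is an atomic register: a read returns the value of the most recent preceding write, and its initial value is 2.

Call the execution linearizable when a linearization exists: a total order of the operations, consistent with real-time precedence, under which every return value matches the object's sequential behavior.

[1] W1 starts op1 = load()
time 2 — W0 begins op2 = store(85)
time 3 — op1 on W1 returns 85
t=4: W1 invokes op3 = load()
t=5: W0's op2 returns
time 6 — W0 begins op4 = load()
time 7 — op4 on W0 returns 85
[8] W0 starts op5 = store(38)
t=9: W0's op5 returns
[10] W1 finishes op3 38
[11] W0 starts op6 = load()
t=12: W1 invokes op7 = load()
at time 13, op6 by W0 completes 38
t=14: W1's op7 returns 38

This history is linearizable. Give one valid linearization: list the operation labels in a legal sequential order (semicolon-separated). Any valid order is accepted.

op2; op1; op4; op5; op3; op6; op7

after step 1 (op2 store(85)): value 85
after step 2 (op1 load() → 85): value 85
after step 3 (op4 load() → 85): value 85
after step 4 (op5 store(38)): value 38
after step 5 (op3 load() → 38): value 38
after step 6 (op6 load() → 38): value 38
after step 7 (op7 load() → 38): value 38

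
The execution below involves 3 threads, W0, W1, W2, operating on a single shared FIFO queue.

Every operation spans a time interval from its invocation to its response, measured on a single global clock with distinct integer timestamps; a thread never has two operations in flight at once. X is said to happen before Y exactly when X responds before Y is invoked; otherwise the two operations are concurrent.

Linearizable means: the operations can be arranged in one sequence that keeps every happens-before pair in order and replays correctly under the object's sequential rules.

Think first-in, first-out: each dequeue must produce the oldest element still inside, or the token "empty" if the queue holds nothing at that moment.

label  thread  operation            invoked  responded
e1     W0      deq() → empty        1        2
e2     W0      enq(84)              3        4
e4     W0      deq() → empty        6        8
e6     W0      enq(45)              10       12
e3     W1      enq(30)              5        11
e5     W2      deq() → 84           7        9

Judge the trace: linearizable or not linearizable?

linearizable

one valid linearization: e1, e2, e5, e4, e3, e6
step 1: e1 deq() → empty — queue <>
step 2: e2 enq(84) — queue <84>
step 3: e5 deq() → 84 — queue <>
step 4: e4 deq() → empty — queue <>
step 5: e3 enq(30) — queue <30>
step 6: e6 enq(45) — queue <30,45>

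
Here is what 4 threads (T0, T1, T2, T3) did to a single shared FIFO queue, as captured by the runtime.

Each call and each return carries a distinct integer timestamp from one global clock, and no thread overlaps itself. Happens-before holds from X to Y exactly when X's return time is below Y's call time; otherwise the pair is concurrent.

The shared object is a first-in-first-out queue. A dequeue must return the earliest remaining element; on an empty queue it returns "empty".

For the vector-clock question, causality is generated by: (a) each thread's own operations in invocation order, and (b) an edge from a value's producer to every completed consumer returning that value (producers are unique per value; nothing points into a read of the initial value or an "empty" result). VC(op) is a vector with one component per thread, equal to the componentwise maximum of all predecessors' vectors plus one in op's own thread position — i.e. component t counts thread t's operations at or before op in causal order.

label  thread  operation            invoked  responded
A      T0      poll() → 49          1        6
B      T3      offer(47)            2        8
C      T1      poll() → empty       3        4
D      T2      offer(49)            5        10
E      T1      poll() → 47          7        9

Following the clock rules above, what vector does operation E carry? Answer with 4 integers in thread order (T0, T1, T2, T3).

VC(B, invoked at 2): no causal predecessors; +1 on T3 → (0, 0, 0, 1)
VC(D, invoked at 5): no causal predecessors; +1 on T2 → (0, 0, 1, 0)
VC(C, invoked at 3): no causal predecessors; +1 on T1 → (0, 1, 0, 0)
invoked at 1, A merges VC(D)=(0, 0, 1, 0) and bumps T0's slot → (1, 0, 1, 0)
invoked at 7, E merges VC(B)=(0, 0, 0, 1), VC(C)=(0, 1, 0, 0) and bumps T1's slot → (0, 2, 0, 1)
target: VC(E) = (0, 2, 0, 1)

(0, 2, 0, 1)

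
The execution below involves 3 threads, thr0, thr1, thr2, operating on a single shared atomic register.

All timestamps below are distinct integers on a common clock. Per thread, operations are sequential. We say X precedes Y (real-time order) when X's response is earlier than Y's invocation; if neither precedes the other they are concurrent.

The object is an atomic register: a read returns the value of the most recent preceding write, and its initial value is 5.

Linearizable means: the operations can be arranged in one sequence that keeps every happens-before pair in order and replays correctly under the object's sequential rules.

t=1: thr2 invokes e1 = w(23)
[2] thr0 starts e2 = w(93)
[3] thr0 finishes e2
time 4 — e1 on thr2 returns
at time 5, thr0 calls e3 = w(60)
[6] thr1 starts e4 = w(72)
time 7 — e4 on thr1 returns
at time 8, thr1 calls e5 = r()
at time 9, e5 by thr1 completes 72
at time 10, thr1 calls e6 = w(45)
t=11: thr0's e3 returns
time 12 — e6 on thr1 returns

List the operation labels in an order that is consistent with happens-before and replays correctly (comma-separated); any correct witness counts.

e1, e2, e3, e4, e5, e6

after step 1 (e1 w(23)): value 23
after step 2 (e2 w(93)): value 93
after step 3 (e3 w(60)): value 60
after step 4 (e4 w(72)): value 72
after step 5 (e5 r() → 72): value 72
after step 6 (e6 w(45)): value 45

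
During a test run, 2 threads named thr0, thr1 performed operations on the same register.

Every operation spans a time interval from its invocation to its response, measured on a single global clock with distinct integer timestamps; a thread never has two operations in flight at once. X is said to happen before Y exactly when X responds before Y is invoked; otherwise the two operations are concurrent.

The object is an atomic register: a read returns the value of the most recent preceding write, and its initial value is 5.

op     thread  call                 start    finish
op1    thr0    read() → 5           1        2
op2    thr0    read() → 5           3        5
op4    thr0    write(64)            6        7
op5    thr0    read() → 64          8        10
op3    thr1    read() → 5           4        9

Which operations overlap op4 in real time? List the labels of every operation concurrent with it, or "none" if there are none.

concurrent with op4 ([6,7]): every op whose interval crosses 6..7
op1 [1,2]: before
op2 [3,5]: before
op3 [4,9]: concurrent
op5 [8,10]: after

op3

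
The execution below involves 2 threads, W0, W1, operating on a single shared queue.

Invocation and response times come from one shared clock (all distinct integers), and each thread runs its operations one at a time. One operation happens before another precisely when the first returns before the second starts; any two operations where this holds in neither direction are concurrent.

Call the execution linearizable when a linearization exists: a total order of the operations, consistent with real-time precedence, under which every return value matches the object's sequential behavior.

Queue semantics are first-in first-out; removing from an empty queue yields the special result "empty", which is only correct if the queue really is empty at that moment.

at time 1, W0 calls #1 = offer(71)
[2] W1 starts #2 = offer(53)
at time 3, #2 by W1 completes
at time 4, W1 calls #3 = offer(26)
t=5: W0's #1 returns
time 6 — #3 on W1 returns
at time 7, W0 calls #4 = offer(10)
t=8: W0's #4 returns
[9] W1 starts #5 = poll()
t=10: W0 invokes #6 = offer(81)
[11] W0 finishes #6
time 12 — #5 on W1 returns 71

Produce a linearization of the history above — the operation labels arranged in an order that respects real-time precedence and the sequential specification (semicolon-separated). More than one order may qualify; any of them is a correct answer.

#1; #2; #3; #4; #5; #6

after step 1 (#1 offer(71)): queue <71>
after step 2 (#2 offer(53)): queue <71,53>
after step 3 (#3 offer(26)): queue <71,53,26>
after step 4 (#4 offer(10)): queue <71,53,26,10>
after step 5 (#5 poll() → 71): queue <53,26,10>
after step 6 (#6 offer(81)): queue <53,26,10,81>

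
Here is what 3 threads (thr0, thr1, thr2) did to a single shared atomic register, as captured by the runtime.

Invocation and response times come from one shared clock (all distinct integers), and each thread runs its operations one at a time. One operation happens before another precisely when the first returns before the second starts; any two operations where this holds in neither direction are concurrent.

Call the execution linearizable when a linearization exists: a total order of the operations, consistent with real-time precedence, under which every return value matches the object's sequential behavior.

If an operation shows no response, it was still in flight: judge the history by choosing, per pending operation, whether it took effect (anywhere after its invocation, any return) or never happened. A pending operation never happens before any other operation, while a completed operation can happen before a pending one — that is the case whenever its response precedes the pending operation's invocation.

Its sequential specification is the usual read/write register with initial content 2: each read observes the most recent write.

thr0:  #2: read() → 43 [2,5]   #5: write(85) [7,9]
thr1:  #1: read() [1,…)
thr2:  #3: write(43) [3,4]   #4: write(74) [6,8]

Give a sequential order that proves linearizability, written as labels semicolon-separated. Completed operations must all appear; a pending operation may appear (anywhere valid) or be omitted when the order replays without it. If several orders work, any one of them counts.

#1; #3; #2; #4; #5

step 1: #1 read() (pending, included) — value 2
step 2: #3 write(43) — value 43
step 3: #2 read() → 43 — value 43
step 4: #4 write(74) — value 74
step 5: #5 write(85) — value 85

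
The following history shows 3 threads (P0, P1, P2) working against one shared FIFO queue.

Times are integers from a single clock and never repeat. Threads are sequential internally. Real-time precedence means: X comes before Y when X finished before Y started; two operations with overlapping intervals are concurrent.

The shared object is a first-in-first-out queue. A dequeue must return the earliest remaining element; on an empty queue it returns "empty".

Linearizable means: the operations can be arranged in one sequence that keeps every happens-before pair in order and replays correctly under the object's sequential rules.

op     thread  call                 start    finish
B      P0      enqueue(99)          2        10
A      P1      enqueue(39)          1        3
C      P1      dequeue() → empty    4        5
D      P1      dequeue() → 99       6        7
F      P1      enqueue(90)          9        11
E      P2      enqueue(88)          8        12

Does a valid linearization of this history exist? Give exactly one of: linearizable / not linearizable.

not linearizable

through event 4 a valid linearization exists; event 5 (C responding at time 5) ends that
a single order respects real time; the 2 completed FIFO queue operations fail replay along it
include/drop combinations of the 1 pending operation (B) were all tried; none helps
one such order, A, C (pending dropped), breaks at step 2 where C dequeue() → empty is illegal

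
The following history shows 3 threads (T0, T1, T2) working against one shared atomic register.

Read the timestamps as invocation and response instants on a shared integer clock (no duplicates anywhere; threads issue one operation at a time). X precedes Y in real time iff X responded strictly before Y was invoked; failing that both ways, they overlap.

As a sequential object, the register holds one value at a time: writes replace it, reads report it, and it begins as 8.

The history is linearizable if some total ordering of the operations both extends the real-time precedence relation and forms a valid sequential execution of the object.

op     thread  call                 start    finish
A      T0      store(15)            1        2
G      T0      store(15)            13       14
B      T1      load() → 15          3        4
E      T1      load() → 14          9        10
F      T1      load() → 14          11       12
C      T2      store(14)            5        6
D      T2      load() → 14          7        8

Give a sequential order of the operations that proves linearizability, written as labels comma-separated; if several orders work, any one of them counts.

step 1: A store(15) — value 15
step 2: B load() → 15 — value 15
step 3: C store(14) — value 14
step 4: D load() → 14 — value 14
step 5: E load() → 14 — value 14
step 6: F load() → 14 — value 14
step 7: G store(15) — value 15

A, B, C, D, E, F, G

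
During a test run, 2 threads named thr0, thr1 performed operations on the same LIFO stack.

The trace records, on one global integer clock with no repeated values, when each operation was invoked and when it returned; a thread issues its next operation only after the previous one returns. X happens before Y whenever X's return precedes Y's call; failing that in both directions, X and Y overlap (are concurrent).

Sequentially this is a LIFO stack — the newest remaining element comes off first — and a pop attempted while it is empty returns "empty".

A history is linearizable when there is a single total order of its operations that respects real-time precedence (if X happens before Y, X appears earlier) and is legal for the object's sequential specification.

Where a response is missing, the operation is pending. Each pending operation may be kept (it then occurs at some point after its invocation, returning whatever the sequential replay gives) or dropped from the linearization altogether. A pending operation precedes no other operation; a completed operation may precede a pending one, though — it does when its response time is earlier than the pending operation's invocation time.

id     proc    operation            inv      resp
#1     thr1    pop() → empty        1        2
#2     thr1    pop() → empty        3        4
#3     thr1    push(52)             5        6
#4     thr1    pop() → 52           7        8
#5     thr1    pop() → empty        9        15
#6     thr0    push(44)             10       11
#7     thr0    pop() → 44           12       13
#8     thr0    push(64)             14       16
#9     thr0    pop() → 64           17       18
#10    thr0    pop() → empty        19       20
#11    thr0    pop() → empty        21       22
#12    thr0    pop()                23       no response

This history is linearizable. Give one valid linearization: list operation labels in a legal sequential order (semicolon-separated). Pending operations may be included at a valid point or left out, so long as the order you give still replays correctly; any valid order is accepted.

after step 1 (#1 pop() → empty): stack <>
after step 2 (#2 pop() → empty): stack <>
after step 3 (#3 push(52)): stack <52>
after step 4 (#4 pop() → 52): stack <>
after step 5 (#5 pop() → empty): stack <>
after step 6 (#6 push(44)): stack <44>
after step 7 (#7 pop() → 44): stack <>
after step 8 (#8 push(64)): stack <64>
after step 9 (#9 pop() → 64): stack <>
after step 10 (#10 pop() → empty): stack <>
after step 11 (#11 pop() → empty): stack <>

#1; #2; #3; #4; #5; #6; #7; #8; #9; #10; #11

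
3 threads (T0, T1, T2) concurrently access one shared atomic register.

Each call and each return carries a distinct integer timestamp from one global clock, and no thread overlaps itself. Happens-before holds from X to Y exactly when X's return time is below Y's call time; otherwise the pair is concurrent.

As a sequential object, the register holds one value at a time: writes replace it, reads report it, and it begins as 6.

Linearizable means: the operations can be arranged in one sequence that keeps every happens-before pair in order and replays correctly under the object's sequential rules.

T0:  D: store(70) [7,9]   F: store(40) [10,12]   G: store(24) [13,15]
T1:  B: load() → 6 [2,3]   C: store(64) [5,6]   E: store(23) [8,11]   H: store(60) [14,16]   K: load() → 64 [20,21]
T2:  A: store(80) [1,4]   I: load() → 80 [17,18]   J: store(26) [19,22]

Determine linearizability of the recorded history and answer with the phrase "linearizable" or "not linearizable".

events 1..17 are fine; event 18 — the response of I at time 18 — makes the prefix non-linearizable
no legal order exists: 12 real-time-consistent candidates over 9 completed atomic register operations, all rejected
take A, B, C, D, E, F, G, H, I: step 2 already fails, because B load() → 6 cannot occur there
take A, B, C, D, E, F, H, G, I: step 2 already fails, because B load() → 6 cannot occur there

not linearizable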